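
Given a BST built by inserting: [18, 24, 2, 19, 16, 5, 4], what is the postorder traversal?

Tree insertion order: [18, 24, 2, 19, 16, 5, 4]
Tree (level-order array): [18, 2, 24, None, 16, 19, None, 5, None, None, None, 4]
Postorder traversal: [4, 5, 16, 2, 19, 24, 18]


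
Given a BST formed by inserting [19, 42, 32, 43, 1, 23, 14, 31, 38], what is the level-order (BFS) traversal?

Tree insertion order: [19, 42, 32, 43, 1, 23, 14, 31, 38]
Tree (level-order array): [19, 1, 42, None, 14, 32, 43, None, None, 23, 38, None, None, None, 31]
BFS from the root, enqueuing left then right child of each popped node:
  queue [19] -> pop 19, enqueue [1, 42], visited so far: [19]
  queue [1, 42] -> pop 1, enqueue [14], visited so far: [19, 1]
  queue [42, 14] -> pop 42, enqueue [32, 43], visited so far: [19, 1, 42]
  queue [14, 32, 43] -> pop 14, enqueue [none], visited so far: [19, 1, 42, 14]
  queue [32, 43] -> pop 32, enqueue [23, 38], visited so far: [19, 1, 42, 14, 32]
  queue [43, 23, 38] -> pop 43, enqueue [none], visited so far: [19, 1, 42, 14, 32, 43]
  queue [23, 38] -> pop 23, enqueue [31], visited so far: [19, 1, 42, 14, 32, 43, 23]
  queue [38, 31] -> pop 38, enqueue [none], visited so far: [19, 1, 42, 14, 32, 43, 23, 38]
  queue [31] -> pop 31, enqueue [none], visited so far: [19, 1, 42, 14, 32, 43, 23, 38, 31]
Result: [19, 1, 42, 14, 32, 43, 23, 38, 31]


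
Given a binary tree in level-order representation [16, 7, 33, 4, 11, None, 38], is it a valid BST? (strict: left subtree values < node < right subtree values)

Level-order array: [16, 7, 33, 4, 11, None, 38]
Validate using subtree bounds (lo, hi): at each node, require lo < value < hi,
then recurse left with hi=value and right with lo=value.
Preorder trace (stopping at first violation):
  at node 16 with bounds (-inf, +inf): OK
  at node 7 with bounds (-inf, 16): OK
  at node 4 with bounds (-inf, 7): OK
  at node 11 with bounds (7, 16): OK
  at node 33 with bounds (16, +inf): OK
  at node 38 with bounds (33, +inf): OK
No violation found at any node.
Result: Valid BST


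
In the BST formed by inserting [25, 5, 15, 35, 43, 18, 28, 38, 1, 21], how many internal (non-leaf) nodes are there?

Tree built from: [25, 5, 15, 35, 43, 18, 28, 38, 1, 21]
Tree (level-order array): [25, 5, 35, 1, 15, 28, 43, None, None, None, 18, None, None, 38, None, None, 21]
Rule: An internal node has at least one child.
Per-node child counts:
  node 25: 2 child(ren)
  node 5: 2 child(ren)
  node 1: 0 child(ren)
  node 15: 1 child(ren)
  node 18: 1 child(ren)
  node 21: 0 child(ren)
  node 35: 2 child(ren)
  node 28: 0 child(ren)
  node 43: 1 child(ren)
  node 38: 0 child(ren)
Matching nodes: [25, 5, 15, 18, 35, 43]
Count of internal (non-leaf) nodes: 6


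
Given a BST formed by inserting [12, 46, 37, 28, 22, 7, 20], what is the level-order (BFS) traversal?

Tree insertion order: [12, 46, 37, 28, 22, 7, 20]
Tree (level-order array): [12, 7, 46, None, None, 37, None, 28, None, 22, None, 20]
BFS from the root, enqueuing left then right child of each popped node:
  queue [12] -> pop 12, enqueue [7, 46], visited so far: [12]
  queue [7, 46] -> pop 7, enqueue [none], visited so far: [12, 7]
  queue [46] -> pop 46, enqueue [37], visited so far: [12, 7, 46]
  queue [37] -> pop 37, enqueue [28], visited so far: [12, 7, 46, 37]
  queue [28] -> pop 28, enqueue [22], visited so far: [12, 7, 46, 37, 28]
  queue [22] -> pop 22, enqueue [20], visited so far: [12, 7, 46, 37, 28, 22]
  queue [20] -> pop 20, enqueue [none], visited so far: [12, 7, 46, 37, 28, 22, 20]
Result: [12, 7, 46, 37, 28, 22, 20]


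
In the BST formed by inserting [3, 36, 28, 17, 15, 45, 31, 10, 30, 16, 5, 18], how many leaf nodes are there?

Tree built from: [3, 36, 28, 17, 15, 45, 31, 10, 30, 16, 5, 18]
Tree (level-order array): [3, None, 36, 28, 45, 17, 31, None, None, 15, 18, 30, None, 10, 16, None, None, None, None, 5]
Rule: A leaf has 0 children.
Per-node child counts:
  node 3: 1 child(ren)
  node 36: 2 child(ren)
  node 28: 2 child(ren)
  node 17: 2 child(ren)
  node 15: 2 child(ren)
  node 10: 1 child(ren)
  node 5: 0 child(ren)
  node 16: 0 child(ren)
  node 18: 0 child(ren)
  node 31: 1 child(ren)
  node 30: 0 child(ren)
  node 45: 0 child(ren)
Matching nodes: [5, 16, 18, 30, 45]
Count of leaf nodes: 5


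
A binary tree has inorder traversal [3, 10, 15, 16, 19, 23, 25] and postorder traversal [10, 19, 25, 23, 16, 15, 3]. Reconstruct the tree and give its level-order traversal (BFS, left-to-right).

Inorder:   [3, 10, 15, 16, 19, 23, 25]
Postorder: [10, 19, 25, 23, 16, 15, 3]
Algorithm: postorder visits root last, so walk postorder right-to-left;
each value is the root of the current inorder slice — split it at that
value, recurse on the right subtree first, then the left.
Recursive splits:
  root=3; inorder splits into left=[], right=[10, 15, 16, 19, 23, 25]
  root=15; inorder splits into left=[10], right=[16, 19, 23, 25]
  root=16; inorder splits into left=[], right=[19, 23, 25]
  root=23; inorder splits into left=[19], right=[25]
  root=25; inorder splits into left=[], right=[]
  root=19; inorder splits into left=[], right=[]
  root=10; inorder splits into left=[], right=[]
Reconstructed level-order: [3, 15, 10, 16, 23, 19, 25]


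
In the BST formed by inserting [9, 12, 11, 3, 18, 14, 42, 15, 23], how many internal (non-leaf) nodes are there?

Tree built from: [9, 12, 11, 3, 18, 14, 42, 15, 23]
Tree (level-order array): [9, 3, 12, None, None, 11, 18, None, None, 14, 42, None, 15, 23]
Rule: An internal node has at least one child.
Per-node child counts:
  node 9: 2 child(ren)
  node 3: 0 child(ren)
  node 12: 2 child(ren)
  node 11: 0 child(ren)
  node 18: 2 child(ren)
  node 14: 1 child(ren)
  node 15: 0 child(ren)
  node 42: 1 child(ren)
  node 23: 0 child(ren)
Matching nodes: [9, 12, 18, 14, 42]
Count of internal (non-leaf) nodes: 5


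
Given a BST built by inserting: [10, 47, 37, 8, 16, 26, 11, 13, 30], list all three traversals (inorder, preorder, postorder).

Tree insertion order: [10, 47, 37, 8, 16, 26, 11, 13, 30]
Tree (level-order array): [10, 8, 47, None, None, 37, None, 16, None, 11, 26, None, 13, None, 30]
Inorder (L, root, R): [8, 10, 11, 13, 16, 26, 30, 37, 47]
Preorder (root, L, R): [10, 8, 47, 37, 16, 11, 13, 26, 30]
Postorder (L, R, root): [8, 13, 11, 30, 26, 16, 37, 47, 10]


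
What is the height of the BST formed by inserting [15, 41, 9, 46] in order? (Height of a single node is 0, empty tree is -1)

Insertion order: [15, 41, 9, 46]
Tree (level-order array): [15, 9, 41, None, None, None, 46]
Compute height bottom-up (empty subtree = -1):
  height(9) = 1 + max(-1, -1) = 0
  height(46) = 1 + max(-1, -1) = 0
  height(41) = 1 + max(-1, 0) = 1
  height(15) = 1 + max(0, 1) = 2
Height = 2


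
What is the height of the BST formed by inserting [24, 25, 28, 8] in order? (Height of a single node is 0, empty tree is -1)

Insertion order: [24, 25, 28, 8]
Tree (level-order array): [24, 8, 25, None, None, None, 28]
Compute height bottom-up (empty subtree = -1):
  height(8) = 1 + max(-1, -1) = 0
  height(28) = 1 + max(-1, -1) = 0
  height(25) = 1 + max(-1, 0) = 1
  height(24) = 1 + max(0, 1) = 2
Height = 2


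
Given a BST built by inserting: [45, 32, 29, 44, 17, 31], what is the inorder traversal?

Tree insertion order: [45, 32, 29, 44, 17, 31]
Tree (level-order array): [45, 32, None, 29, 44, 17, 31]
Inorder traversal: [17, 29, 31, 32, 44, 45]


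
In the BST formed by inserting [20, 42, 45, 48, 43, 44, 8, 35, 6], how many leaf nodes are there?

Tree built from: [20, 42, 45, 48, 43, 44, 8, 35, 6]
Tree (level-order array): [20, 8, 42, 6, None, 35, 45, None, None, None, None, 43, 48, None, 44]
Rule: A leaf has 0 children.
Per-node child counts:
  node 20: 2 child(ren)
  node 8: 1 child(ren)
  node 6: 0 child(ren)
  node 42: 2 child(ren)
  node 35: 0 child(ren)
  node 45: 2 child(ren)
  node 43: 1 child(ren)
  node 44: 0 child(ren)
  node 48: 0 child(ren)
Matching nodes: [6, 35, 44, 48]
Count of leaf nodes: 4


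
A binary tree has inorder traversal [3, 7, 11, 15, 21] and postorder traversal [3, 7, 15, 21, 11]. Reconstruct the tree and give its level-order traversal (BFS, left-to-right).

Inorder:   [3, 7, 11, 15, 21]
Postorder: [3, 7, 15, 21, 11]
Algorithm: postorder visits root last, so walk postorder right-to-left;
each value is the root of the current inorder slice — split it at that
value, recurse on the right subtree first, then the left.
Recursive splits:
  root=11; inorder splits into left=[3, 7], right=[15, 21]
  root=21; inorder splits into left=[15], right=[]
  root=15; inorder splits into left=[], right=[]
  root=7; inorder splits into left=[3], right=[]
  root=3; inorder splits into left=[], right=[]
Reconstructed level-order: [11, 7, 21, 3, 15]


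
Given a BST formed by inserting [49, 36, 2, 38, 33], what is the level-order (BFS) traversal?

Tree insertion order: [49, 36, 2, 38, 33]
Tree (level-order array): [49, 36, None, 2, 38, None, 33]
BFS from the root, enqueuing left then right child of each popped node:
  queue [49] -> pop 49, enqueue [36], visited so far: [49]
  queue [36] -> pop 36, enqueue [2, 38], visited so far: [49, 36]
  queue [2, 38] -> pop 2, enqueue [33], visited so far: [49, 36, 2]
  queue [38, 33] -> pop 38, enqueue [none], visited so far: [49, 36, 2, 38]
  queue [33] -> pop 33, enqueue [none], visited so far: [49, 36, 2, 38, 33]
Result: [49, 36, 2, 38, 33]


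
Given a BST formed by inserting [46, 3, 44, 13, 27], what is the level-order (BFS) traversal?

Tree insertion order: [46, 3, 44, 13, 27]
Tree (level-order array): [46, 3, None, None, 44, 13, None, None, 27]
BFS from the root, enqueuing left then right child of each popped node:
  queue [46] -> pop 46, enqueue [3], visited so far: [46]
  queue [3] -> pop 3, enqueue [44], visited so far: [46, 3]
  queue [44] -> pop 44, enqueue [13], visited so far: [46, 3, 44]
  queue [13] -> pop 13, enqueue [27], visited so far: [46, 3, 44, 13]
  queue [27] -> pop 27, enqueue [none], visited so far: [46, 3, 44, 13, 27]
Result: [46, 3, 44, 13, 27]


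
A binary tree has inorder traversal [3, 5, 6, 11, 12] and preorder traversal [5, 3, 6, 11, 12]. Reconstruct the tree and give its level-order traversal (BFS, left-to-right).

Inorder:  [3, 5, 6, 11, 12]
Preorder: [5, 3, 6, 11, 12]
Algorithm: preorder visits root first, so consume preorder in order;
for each root, split the current inorder slice at that value into
left-subtree inorder and right-subtree inorder, then recurse.
Recursive splits:
  root=5; inorder splits into left=[3], right=[6, 11, 12]
  root=3; inorder splits into left=[], right=[]
  root=6; inorder splits into left=[], right=[11, 12]
  root=11; inorder splits into left=[], right=[12]
  root=12; inorder splits into left=[], right=[]
Reconstructed level-order: [5, 3, 6, 11, 12]


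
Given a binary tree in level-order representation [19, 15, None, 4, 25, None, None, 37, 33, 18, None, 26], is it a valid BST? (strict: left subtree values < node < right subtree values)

Level-order array: [19, 15, None, 4, 25, None, None, 37, 33, 18, None, 26]
Validate using subtree bounds (lo, hi): at each node, require lo < value < hi,
then recurse left with hi=value and right with lo=value.
Preorder trace (stopping at first violation):
  at node 19 with bounds (-inf, +inf): OK
  at node 15 with bounds (-inf, 19): OK
  at node 4 with bounds (-inf, 15): OK
  at node 25 with bounds (15, 19): VIOLATION
Node 25 violates its bound: not (15 < 25 < 19).
Result: Not a valid BST


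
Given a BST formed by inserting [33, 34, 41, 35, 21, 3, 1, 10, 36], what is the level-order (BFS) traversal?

Tree insertion order: [33, 34, 41, 35, 21, 3, 1, 10, 36]
Tree (level-order array): [33, 21, 34, 3, None, None, 41, 1, 10, 35, None, None, None, None, None, None, 36]
BFS from the root, enqueuing left then right child of each popped node:
  queue [33] -> pop 33, enqueue [21, 34], visited so far: [33]
  queue [21, 34] -> pop 21, enqueue [3], visited so far: [33, 21]
  queue [34, 3] -> pop 34, enqueue [41], visited so far: [33, 21, 34]
  queue [3, 41] -> pop 3, enqueue [1, 10], visited so far: [33, 21, 34, 3]
  queue [41, 1, 10] -> pop 41, enqueue [35], visited so far: [33, 21, 34, 3, 41]
  queue [1, 10, 35] -> pop 1, enqueue [none], visited so far: [33, 21, 34, 3, 41, 1]
  queue [10, 35] -> pop 10, enqueue [none], visited so far: [33, 21, 34, 3, 41, 1, 10]
  queue [35] -> pop 35, enqueue [36], visited so far: [33, 21, 34, 3, 41, 1, 10, 35]
  queue [36] -> pop 36, enqueue [none], visited so far: [33, 21, 34, 3, 41, 1, 10, 35, 36]
Result: [33, 21, 34, 3, 41, 1, 10, 35, 36]


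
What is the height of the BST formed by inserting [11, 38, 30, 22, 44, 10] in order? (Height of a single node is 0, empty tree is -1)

Insertion order: [11, 38, 30, 22, 44, 10]
Tree (level-order array): [11, 10, 38, None, None, 30, 44, 22]
Compute height bottom-up (empty subtree = -1):
  height(10) = 1 + max(-1, -1) = 0
  height(22) = 1 + max(-1, -1) = 0
  height(30) = 1 + max(0, -1) = 1
  height(44) = 1 + max(-1, -1) = 0
  height(38) = 1 + max(1, 0) = 2
  height(11) = 1 + max(0, 2) = 3
Height = 3


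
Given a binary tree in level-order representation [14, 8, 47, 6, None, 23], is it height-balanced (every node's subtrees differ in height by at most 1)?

Tree (level-order array): [14, 8, 47, 6, None, 23]
Definition: a tree is height-balanced if, at every node, |h(left) - h(right)| <= 1 (empty subtree has height -1).
Bottom-up per-node check:
  node 6: h_left=-1, h_right=-1, diff=0 [OK], height=0
  node 8: h_left=0, h_right=-1, diff=1 [OK], height=1
  node 23: h_left=-1, h_right=-1, diff=0 [OK], height=0
  node 47: h_left=0, h_right=-1, diff=1 [OK], height=1
  node 14: h_left=1, h_right=1, diff=0 [OK], height=2
All nodes satisfy the balance condition.
Result: Balanced


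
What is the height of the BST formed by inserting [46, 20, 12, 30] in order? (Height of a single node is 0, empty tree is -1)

Insertion order: [46, 20, 12, 30]
Tree (level-order array): [46, 20, None, 12, 30]
Compute height bottom-up (empty subtree = -1):
  height(12) = 1 + max(-1, -1) = 0
  height(30) = 1 + max(-1, -1) = 0
  height(20) = 1 + max(0, 0) = 1
  height(46) = 1 + max(1, -1) = 2
Height = 2


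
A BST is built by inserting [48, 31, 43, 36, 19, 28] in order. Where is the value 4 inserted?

Starting tree (level order): [48, 31, None, 19, 43, None, 28, 36]
Insertion path: 48 -> 31 -> 19
Result: insert 4 as left child of 19
Final tree (level order): [48, 31, None, 19, 43, 4, 28, 36]


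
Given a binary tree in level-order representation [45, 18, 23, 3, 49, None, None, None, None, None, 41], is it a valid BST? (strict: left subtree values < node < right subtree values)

Level-order array: [45, 18, 23, 3, 49, None, None, None, None, None, 41]
Validate using subtree bounds (lo, hi): at each node, require lo < value < hi,
then recurse left with hi=value and right with lo=value.
Preorder trace (stopping at first violation):
  at node 45 with bounds (-inf, +inf): OK
  at node 18 with bounds (-inf, 45): OK
  at node 3 with bounds (-inf, 18): OK
  at node 49 with bounds (18, 45): VIOLATION
Node 49 violates its bound: not (18 < 49 < 45).
Result: Not a valid BST


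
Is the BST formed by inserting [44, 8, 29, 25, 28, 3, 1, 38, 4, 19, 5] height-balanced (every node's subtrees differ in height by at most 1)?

Tree (level-order array): [44, 8, None, 3, 29, 1, 4, 25, 38, None, None, None, 5, 19, 28]
Definition: a tree is height-balanced if, at every node, |h(left) - h(right)| <= 1 (empty subtree has height -1).
Bottom-up per-node check:
  node 1: h_left=-1, h_right=-1, diff=0 [OK], height=0
  node 5: h_left=-1, h_right=-1, diff=0 [OK], height=0
  node 4: h_left=-1, h_right=0, diff=1 [OK], height=1
  node 3: h_left=0, h_right=1, diff=1 [OK], height=2
  node 19: h_left=-1, h_right=-1, diff=0 [OK], height=0
  node 28: h_left=-1, h_right=-1, diff=0 [OK], height=0
  node 25: h_left=0, h_right=0, diff=0 [OK], height=1
  node 38: h_left=-1, h_right=-1, diff=0 [OK], height=0
  node 29: h_left=1, h_right=0, diff=1 [OK], height=2
  node 8: h_left=2, h_right=2, diff=0 [OK], height=3
  node 44: h_left=3, h_right=-1, diff=4 [FAIL (|3--1|=4 > 1)], height=4
Node 44 violates the condition: |3 - -1| = 4 > 1.
Result: Not balanced


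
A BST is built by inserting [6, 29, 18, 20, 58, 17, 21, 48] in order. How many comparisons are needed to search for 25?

Search path for 25: 6 -> 29 -> 18 -> 20 -> 21
Found: False
Comparisons: 5


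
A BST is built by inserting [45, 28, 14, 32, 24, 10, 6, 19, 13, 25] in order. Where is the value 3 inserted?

Starting tree (level order): [45, 28, None, 14, 32, 10, 24, None, None, 6, 13, 19, 25]
Insertion path: 45 -> 28 -> 14 -> 10 -> 6
Result: insert 3 as left child of 6
Final tree (level order): [45, 28, None, 14, 32, 10, 24, None, None, 6, 13, 19, 25, 3]


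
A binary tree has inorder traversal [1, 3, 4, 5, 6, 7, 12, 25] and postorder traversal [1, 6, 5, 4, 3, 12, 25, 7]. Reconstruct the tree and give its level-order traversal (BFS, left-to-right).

Inorder:   [1, 3, 4, 5, 6, 7, 12, 25]
Postorder: [1, 6, 5, 4, 3, 12, 25, 7]
Algorithm: postorder visits root last, so walk postorder right-to-left;
each value is the root of the current inorder slice — split it at that
value, recurse on the right subtree first, then the left.
Recursive splits:
  root=7; inorder splits into left=[1, 3, 4, 5, 6], right=[12, 25]
  root=25; inorder splits into left=[12], right=[]
  root=12; inorder splits into left=[], right=[]
  root=3; inorder splits into left=[1], right=[4, 5, 6]
  root=4; inorder splits into left=[], right=[5, 6]
  root=5; inorder splits into left=[], right=[6]
  root=6; inorder splits into left=[], right=[]
  root=1; inorder splits into left=[], right=[]
Reconstructed level-order: [7, 3, 25, 1, 4, 12, 5, 6]


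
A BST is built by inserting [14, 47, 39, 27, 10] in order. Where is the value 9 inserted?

Starting tree (level order): [14, 10, 47, None, None, 39, None, 27]
Insertion path: 14 -> 10
Result: insert 9 as left child of 10
Final tree (level order): [14, 10, 47, 9, None, 39, None, None, None, 27]


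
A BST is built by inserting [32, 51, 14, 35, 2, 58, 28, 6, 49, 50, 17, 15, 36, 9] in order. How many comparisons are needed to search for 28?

Search path for 28: 32 -> 14 -> 28
Found: True
Comparisons: 3


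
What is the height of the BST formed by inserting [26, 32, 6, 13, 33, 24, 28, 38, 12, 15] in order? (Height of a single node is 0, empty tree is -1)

Insertion order: [26, 32, 6, 13, 33, 24, 28, 38, 12, 15]
Tree (level-order array): [26, 6, 32, None, 13, 28, 33, 12, 24, None, None, None, 38, None, None, 15]
Compute height bottom-up (empty subtree = -1):
  height(12) = 1 + max(-1, -1) = 0
  height(15) = 1 + max(-1, -1) = 0
  height(24) = 1 + max(0, -1) = 1
  height(13) = 1 + max(0, 1) = 2
  height(6) = 1 + max(-1, 2) = 3
  height(28) = 1 + max(-1, -1) = 0
  height(38) = 1 + max(-1, -1) = 0
  height(33) = 1 + max(-1, 0) = 1
  height(32) = 1 + max(0, 1) = 2
  height(26) = 1 + max(3, 2) = 4
Height = 4


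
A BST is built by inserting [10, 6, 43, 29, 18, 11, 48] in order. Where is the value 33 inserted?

Starting tree (level order): [10, 6, 43, None, None, 29, 48, 18, None, None, None, 11]
Insertion path: 10 -> 43 -> 29
Result: insert 33 as right child of 29
Final tree (level order): [10, 6, 43, None, None, 29, 48, 18, 33, None, None, 11]


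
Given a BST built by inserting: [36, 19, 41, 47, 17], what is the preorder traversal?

Tree insertion order: [36, 19, 41, 47, 17]
Tree (level-order array): [36, 19, 41, 17, None, None, 47]
Preorder traversal: [36, 19, 17, 41, 47]


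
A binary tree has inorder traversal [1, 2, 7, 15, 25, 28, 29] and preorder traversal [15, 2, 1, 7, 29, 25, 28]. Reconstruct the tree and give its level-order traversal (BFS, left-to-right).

Inorder:  [1, 2, 7, 15, 25, 28, 29]
Preorder: [15, 2, 1, 7, 29, 25, 28]
Algorithm: preorder visits root first, so consume preorder in order;
for each root, split the current inorder slice at that value into
left-subtree inorder and right-subtree inorder, then recurse.
Recursive splits:
  root=15; inorder splits into left=[1, 2, 7], right=[25, 28, 29]
  root=2; inorder splits into left=[1], right=[7]
  root=1; inorder splits into left=[], right=[]
  root=7; inorder splits into left=[], right=[]
  root=29; inorder splits into left=[25, 28], right=[]
  root=25; inorder splits into left=[], right=[28]
  root=28; inorder splits into left=[], right=[]
Reconstructed level-order: [15, 2, 29, 1, 7, 25, 28]


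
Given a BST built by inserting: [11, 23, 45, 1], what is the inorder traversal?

Tree insertion order: [11, 23, 45, 1]
Tree (level-order array): [11, 1, 23, None, None, None, 45]
Inorder traversal: [1, 11, 23, 45]


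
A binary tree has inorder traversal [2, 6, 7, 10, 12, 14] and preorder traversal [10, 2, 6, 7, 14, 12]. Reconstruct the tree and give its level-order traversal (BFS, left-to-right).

Inorder:  [2, 6, 7, 10, 12, 14]
Preorder: [10, 2, 6, 7, 14, 12]
Algorithm: preorder visits root first, so consume preorder in order;
for each root, split the current inorder slice at that value into
left-subtree inorder and right-subtree inorder, then recurse.
Recursive splits:
  root=10; inorder splits into left=[2, 6, 7], right=[12, 14]
  root=2; inorder splits into left=[], right=[6, 7]
  root=6; inorder splits into left=[], right=[7]
  root=7; inorder splits into left=[], right=[]
  root=14; inorder splits into left=[12], right=[]
  root=12; inorder splits into left=[], right=[]
Reconstructed level-order: [10, 2, 14, 6, 12, 7]


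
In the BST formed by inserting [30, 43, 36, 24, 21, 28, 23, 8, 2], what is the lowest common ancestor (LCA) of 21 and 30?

Tree insertion order: [30, 43, 36, 24, 21, 28, 23, 8, 2]
Tree (level-order array): [30, 24, 43, 21, 28, 36, None, 8, 23, None, None, None, None, 2]
In a BST, the LCA of p=21, q=30 is the first node v on the
root-to-leaf path with p <= v <= q (go left if both < v, right if both > v).
Walk from root:
  at 30: 21 <= 30 <= 30, this is the LCA
LCA = 30


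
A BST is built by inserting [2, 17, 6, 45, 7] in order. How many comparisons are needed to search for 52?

Search path for 52: 2 -> 17 -> 45
Found: False
Comparisons: 3


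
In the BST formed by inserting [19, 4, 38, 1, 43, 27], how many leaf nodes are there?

Tree built from: [19, 4, 38, 1, 43, 27]
Tree (level-order array): [19, 4, 38, 1, None, 27, 43]
Rule: A leaf has 0 children.
Per-node child counts:
  node 19: 2 child(ren)
  node 4: 1 child(ren)
  node 1: 0 child(ren)
  node 38: 2 child(ren)
  node 27: 0 child(ren)
  node 43: 0 child(ren)
Matching nodes: [1, 27, 43]
Count of leaf nodes: 3


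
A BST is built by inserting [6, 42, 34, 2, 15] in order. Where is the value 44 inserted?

Starting tree (level order): [6, 2, 42, None, None, 34, None, 15]
Insertion path: 6 -> 42
Result: insert 44 as right child of 42
Final tree (level order): [6, 2, 42, None, None, 34, 44, 15]


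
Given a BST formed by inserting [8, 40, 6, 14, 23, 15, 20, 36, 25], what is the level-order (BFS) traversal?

Tree insertion order: [8, 40, 6, 14, 23, 15, 20, 36, 25]
Tree (level-order array): [8, 6, 40, None, None, 14, None, None, 23, 15, 36, None, 20, 25]
BFS from the root, enqueuing left then right child of each popped node:
  queue [8] -> pop 8, enqueue [6, 40], visited so far: [8]
  queue [6, 40] -> pop 6, enqueue [none], visited so far: [8, 6]
  queue [40] -> pop 40, enqueue [14], visited so far: [8, 6, 40]
  queue [14] -> pop 14, enqueue [23], visited so far: [8, 6, 40, 14]
  queue [23] -> pop 23, enqueue [15, 36], visited so far: [8, 6, 40, 14, 23]
  queue [15, 36] -> pop 15, enqueue [20], visited so far: [8, 6, 40, 14, 23, 15]
  queue [36, 20] -> pop 36, enqueue [25], visited so far: [8, 6, 40, 14, 23, 15, 36]
  queue [20, 25] -> pop 20, enqueue [none], visited so far: [8, 6, 40, 14, 23, 15, 36, 20]
  queue [25] -> pop 25, enqueue [none], visited so far: [8, 6, 40, 14, 23, 15, 36, 20, 25]
Result: [8, 6, 40, 14, 23, 15, 36, 20, 25]


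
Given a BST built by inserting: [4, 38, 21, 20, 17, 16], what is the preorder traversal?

Tree insertion order: [4, 38, 21, 20, 17, 16]
Tree (level-order array): [4, None, 38, 21, None, 20, None, 17, None, 16]
Preorder traversal: [4, 38, 21, 20, 17, 16]


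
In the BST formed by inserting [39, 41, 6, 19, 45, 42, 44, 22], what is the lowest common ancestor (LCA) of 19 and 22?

Tree insertion order: [39, 41, 6, 19, 45, 42, 44, 22]
Tree (level-order array): [39, 6, 41, None, 19, None, 45, None, 22, 42, None, None, None, None, 44]
In a BST, the LCA of p=19, q=22 is the first node v on the
root-to-leaf path with p <= v <= q (go left if both < v, right if both > v).
Walk from root:
  at 39: both 19 and 22 < 39, go left
  at 6: both 19 and 22 > 6, go right
  at 19: 19 <= 19 <= 22, this is the LCA
LCA = 19


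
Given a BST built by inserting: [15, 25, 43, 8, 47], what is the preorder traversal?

Tree insertion order: [15, 25, 43, 8, 47]
Tree (level-order array): [15, 8, 25, None, None, None, 43, None, 47]
Preorder traversal: [15, 8, 25, 43, 47]


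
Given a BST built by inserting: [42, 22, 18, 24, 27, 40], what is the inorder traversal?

Tree insertion order: [42, 22, 18, 24, 27, 40]
Tree (level-order array): [42, 22, None, 18, 24, None, None, None, 27, None, 40]
Inorder traversal: [18, 22, 24, 27, 40, 42]


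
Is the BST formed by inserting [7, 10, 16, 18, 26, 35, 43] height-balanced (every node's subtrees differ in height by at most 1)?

Tree (level-order array): [7, None, 10, None, 16, None, 18, None, 26, None, 35, None, 43]
Definition: a tree is height-balanced if, at every node, |h(left) - h(right)| <= 1 (empty subtree has height -1).
Bottom-up per-node check:
  node 43: h_left=-1, h_right=-1, diff=0 [OK], height=0
  node 35: h_left=-1, h_right=0, diff=1 [OK], height=1
  node 26: h_left=-1, h_right=1, diff=2 [FAIL (|-1-1|=2 > 1)], height=2
  node 18: h_left=-1, h_right=2, diff=3 [FAIL (|-1-2|=3 > 1)], height=3
  node 16: h_left=-1, h_right=3, diff=4 [FAIL (|-1-3|=4 > 1)], height=4
  node 10: h_left=-1, h_right=4, diff=5 [FAIL (|-1-4|=5 > 1)], height=5
  node 7: h_left=-1, h_right=5, diff=6 [FAIL (|-1-5|=6 > 1)], height=6
Node 26 violates the condition: |-1 - 1| = 2 > 1.
Result: Not balanced


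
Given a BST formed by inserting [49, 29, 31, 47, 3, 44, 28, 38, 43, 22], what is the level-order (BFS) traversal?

Tree insertion order: [49, 29, 31, 47, 3, 44, 28, 38, 43, 22]
Tree (level-order array): [49, 29, None, 3, 31, None, 28, None, 47, 22, None, 44, None, None, None, 38, None, None, 43]
BFS from the root, enqueuing left then right child of each popped node:
  queue [49] -> pop 49, enqueue [29], visited so far: [49]
  queue [29] -> pop 29, enqueue [3, 31], visited so far: [49, 29]
  queue [3, 31] -> pop 3, enqueue [28], visited so far: [49, 29, 3]
  queue [31, 28] -> pop 31, enqueue [47], visited so far: [49, 29, 3, 31]
  queue [28, 47] -> pop 28, enqueue [22], visited so far: [49, 29, 3, 31, 28]
  queue [47, 22] -> pop 47, enqueue [44], visited so far: [49, 29, 3, 31, 28, 47]
  queue [22, 44] -> pop 22, enqueue [none], visited so far: [49, 29, 3, 31, 28, 47, 22]
  queue [44] -> pop 44, enqueue [38], visited so far: [49, 29, 3, 31, 28, 47, 22, 44]
  queue [38] -> pop 38, enqueue [43], visited so far: [49, 29, 3, 31, 28, 47, 22, 44, 38]
  queue [43] -> pop 43, enqueue [none], visited so far: [49, 29, 3, 31, 28, 47, 22, 44, 38, 43]
Result: [49, 29, 3, 31, 28, 47, 22, 44, 38, 43]


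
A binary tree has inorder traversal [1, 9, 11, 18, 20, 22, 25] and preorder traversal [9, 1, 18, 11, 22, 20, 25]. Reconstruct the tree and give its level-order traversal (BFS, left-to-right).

Inorder:  [1, 9, 11, 18, 20, 22, 25]
Preorder: [9, 1, 18, 11, 22, 20, 25]
Algorithm: preorder visits root first, so consume preorder in order;
for each root, split the current inorder slice at that value into
left-subtree inorder and right-subtree inorder, then recurse.
Recursive splits:
  root=9; inorder splits into left=[1], right=[11, 18, 20, 22, 25]
  root=1; inorder splits into left=[], right=[]
  root=18; inorder splits into left=[11], right=[20, 22, 25]
  root=11; inorder splits into left=[], right=[]
  root=22; inorder splits into left=[20], right=[25]
  root=20; inorder splits into left=[], right=[]
  root=25; inorder splits into left=[], right=[]
Reconstructed level-order: [9, 1, 18, 11, 22, 20, 25]


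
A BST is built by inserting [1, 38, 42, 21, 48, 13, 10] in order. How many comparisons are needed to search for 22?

Search path for 22: 1 -> 38 -> 21
Found: False
Comparisons: 3


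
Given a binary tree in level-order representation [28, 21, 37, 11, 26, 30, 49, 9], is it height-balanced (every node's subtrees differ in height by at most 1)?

Tree (level-order array): [28, 21, 37, 11, 26, 30, 49, 9]
Definition: a tree is height-balanced if, at every node, |h(left) - h(right)| <= 1 (empty subtree has height -1).
Bottom-up per-node check:
  node 9: h_left=-1, h_right=-1, diff=0 [OK], height=0
  node 11: h_left=0, h_right=-1, diff=1 [OK], height=1
  node 26: h_left=-1, h_right=-1, diff=0 [OK], height=0
  node 21: h_left=1, h_right=0, diff=1 [OK], height=2
  node 30: h_left=-1, h_right=-1, diff=0 [OK], height=0
  node 49: h_left=-1, h_right=-1, diff=0 [OK], height=0
  node 37: h_left=0, h_right=0, diff=0 [OK], height=1
  node 28: h_left=2, h_right=1, diff=1 [OK], height=3
All nodes satisfy the balance condition.
Result: Balanced


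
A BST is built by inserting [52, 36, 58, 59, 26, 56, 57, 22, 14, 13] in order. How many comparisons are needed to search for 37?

Search path for 37: 52 -> 36
Found: False
Comparisons: 2


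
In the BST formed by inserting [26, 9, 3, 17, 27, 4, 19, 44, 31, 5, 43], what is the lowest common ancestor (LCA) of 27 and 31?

Tree insertion order: [26, 9, 3, 17, 27, 4, 19, 44, 31, 5, 43]
Tree (level-order array): [26, 9, 27, 3, 17, None, 44, None, 4, None, 19, 31, None, None, 5, None, None, None, 43]
In a BST, the LCA of p=27, q=31 is the first node v on the
root-to-leaf path with p <= v <= q (go left if both < v, right if both > v).
Walk from root:
  at 26: both 27 and 31 > 26, go right
  at 27: 27 <= 27 <= 31, this is the LCA
LCA = 27


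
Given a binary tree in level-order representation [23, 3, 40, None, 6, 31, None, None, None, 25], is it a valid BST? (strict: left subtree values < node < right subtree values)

Level-order array: [23, 3, 40, None, 6, 31, None, None, None, 25]
Validate using subtree bounds (lo, hi): at each node, require lo < value < hi,
then recurse left with hi=value and right with lo=value.
Preorder trace (stopping at first violation):
  at node 23 with bounds (-inf, +inf): OK
  at node 3 with bounds (-inf, 23): OK
  at node 6 with bounds (3, 23): OK
  at node 40 with bounds (23, +inf): OK
  at node 31 with bounds (23, 40): OK
  at node 25 with bounds (23, 31): OK
No violation found at any node.
Result: Valid BST


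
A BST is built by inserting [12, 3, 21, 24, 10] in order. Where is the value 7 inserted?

Starting tree (level order): [12, 3, 21, None, 10, None, 24]
Insertion path: 12 -> 3 -> 10
Result: insert 7 as left child of 10
Final tree (level order): [12, 3, 21, None, 10, None, 24, 7]


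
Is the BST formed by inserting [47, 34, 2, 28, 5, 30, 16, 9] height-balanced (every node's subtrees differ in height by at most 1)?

Tree (level-order array): [47, 34, None, 2, None, None, 28, 5, 30, None, 16, None, None, 9]
Definition: a tree is height-balanced if, at every node, |h(left) - h(right)| <= 1 (empty subtree has height -1).
Bottom-up per-node check:
  node 9: h_left=-1, h_right=-1, diff=0 [OK], height=0
  node 16: h_left=0, h_right=-1, diff=1 [OK], height=1
  node 5: h_left=-1, h_right=1, diff=2 [FAIL (|-1-1|=2 > 1)], height=2
  node 30: h_left=-1, h_right=-1, diff=0 [OK], height=0
  node 28: h_left=2, h_right=0, diff=2 [FAIL (|2-0|=2 > 1)], height=3
  node 2: h_left=-1, h_right=3, diff=4 [FAIL (|-1-3|=4 > 1)], height=4
  node 34: h_left=4, h_right=-1, diff=5 [FAIL (|4--1|=5 > 1)], height=5
  node 47: h_left=5, h_right=-1, diff=6 [FAIL (|5--1|=6 > 1)], height=6
Node 5 violates the condition: |-1 - 1| = 2 > 1.
Result: Not balanced


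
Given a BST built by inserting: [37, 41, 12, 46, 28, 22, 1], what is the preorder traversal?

Tree insertion order: [37, 41, 12, 46, 28, 22, 1]
Tree (level-order array): [37, 12, 41, 1, 28, None, 46, None, None, 22]
Preorder traversal: [37, 12, 1, 28, 22, 41, 46]


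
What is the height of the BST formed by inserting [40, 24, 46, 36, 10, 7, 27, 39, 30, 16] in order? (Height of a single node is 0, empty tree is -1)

Insertion order: [40, 24, 46, 36, 10, 7, 27, 39, 30, 16]
Tree (level-order array): [40, 24, 46, 10, 36, None, None, 7, 16, 27, 39, None, None, None, None, None, 30]
Compute height bottom-up (empty subtree = -1):
  height(7) = 1 + max(-1, -1) = 0
  height(16) = 1 + max(-1, -1) = 0
  height(10) = 1 + max(0, 0) = 1
  height(30) = 1 + max(-1, -1) = 0
  height(27) = 1 + max(-1, 0) = 1
  height(39) = 1 + max(-1, -1) = 0
  height(36) = 1 + max(1, 0) = 2
  height(24) = 1 + max(1, 2) = 3
  height(46) = 1 + max(-1, -1) = 0
  height(40) = 1 + max(3, 0) = 4
Height = 4


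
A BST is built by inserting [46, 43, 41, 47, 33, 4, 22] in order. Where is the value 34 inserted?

Starting tree (level order): [46, 43, 47, 41, None, None, None, 33, None, 4, None, None, 22]
Insertion path: 46 -> 43 -> 41 -> 33
Result: insert 34 as right child of 33
Final tree (level order): [46, 43, 47, 41, None, None, None, 33, None, 4, 34, None, 22]


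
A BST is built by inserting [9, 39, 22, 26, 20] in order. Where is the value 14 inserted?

Starting tree (level order): [9, None, 39, 22, None, 20, 26]
Insertion path: 9 -> 39 -> 22 -> 20
Result: insert 14 as left child of 20
Final tree (level order): [9, None, 39, 22, None, 20, 26, 14]


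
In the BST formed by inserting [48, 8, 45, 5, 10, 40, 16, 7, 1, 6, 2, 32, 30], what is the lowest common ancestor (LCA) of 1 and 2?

Tree insertion order: [48, 8, 45, 5, 10, 40, 16, 7, 1, 6, 2, 32, 30]
Tree (level-order array): [48, 8, None, 5, 45, 1, 7, 10, None, None, 2, 6, None, None, 40, None, None, None, None, 16, None, None, 32, 30]
In a BST, the LCA of p=1, q=2 is the first node v on the
root-to-leaf path with p <= v <= q (go left if both < v, right if both > v).
Walk from root:
  at 48: both 1 and 2 < 48, go left
  at 8: both 1 and 2 < 8, go left
  at 5: both 1 and 2 < 5, go left
  at 1: 1 <= 1 <= 2, this is the LCA
LCA = 1


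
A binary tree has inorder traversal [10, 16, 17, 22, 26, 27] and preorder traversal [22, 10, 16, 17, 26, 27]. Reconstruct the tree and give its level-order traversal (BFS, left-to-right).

Inorder:  [10, 16, 17, 22, 26, 27]
Preorder: [22, 10, 16, 17, 26, 27]
Algorithm: preorder visits root first, so consume preorder in order;
for each root, split the current inorder slice at that value into
left-subtree inorder and right-subtree inorder, then recurse.
Recursive splits:
  root=22; inorder splits into left=[10, 16, 17], right=[26, 27]
  root=10; inorder splits into left=[], right=[16, 17]
  root=16; inorder splits into left=[], right=[17]
  root=17; inorder splits into left=[], right=[]
  root=26; inorder splits into left=[], right=[27]
  root=27; inorder splits into left=[], right=[]
Reconstructed level-order: [22, 10, 26, 16, 27, 17]


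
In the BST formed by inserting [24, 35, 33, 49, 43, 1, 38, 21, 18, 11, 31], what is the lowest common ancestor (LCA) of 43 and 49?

Tree insertion order: [24, 35, 33, 49, 43, 1, 38, 21, 18, 11, 31]
Tree (level-order array): [24, 1, 35, None, 21, 33, 49, 18, None, 31, None, 43, None, 11, None, None, None, 38]
In a BST, the LCA of p=43, q=49 is the first node v on the
root-to-leaf path with p <= v <= q (go left if both < v, right if both > v).
Walk from root:
  at 24: both 43 and 49 > 24, go right
  at 35: both 43 and 49 > 35, go right
  at 49: 43 <= 49 <= 49, this is the LCA
LCA = 49


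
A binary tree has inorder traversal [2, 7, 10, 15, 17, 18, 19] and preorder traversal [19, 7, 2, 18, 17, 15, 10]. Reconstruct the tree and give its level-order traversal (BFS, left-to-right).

Inorder:  [2, 7, 10, 15, 17, 18, 19]
Preorder: [19, 7, 2, 18, 17, 15, 10]
Algorithm: preorder visits root first, so consume preorder in order;
for each root, split the current inorder slice at that value into
left-subtree inorder and right-subtree inorder, then recurse.
Recursive splits:
  root=19; inorder splits into left=[2, 7, 10, 15, 17, 18], right=[]
  root=7; inorder splits into left=[2], right=[10, 15, 17, 18]
  root=2; inorder splits into left=[], right=[]
  root=18; inorder splits into left=[10, 15, 17], right=[]
  root=17; inorder splits into left=[10, 15], right=[]
  root=15; inorder splits into left=[10], right=[]
  root=10; inorder splits into left=[], right=[]
Reconstructed level-order: [19, 7, 2, 18, 17, 15, 10]


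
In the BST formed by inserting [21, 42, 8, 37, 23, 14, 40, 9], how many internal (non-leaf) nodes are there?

Tree built from: [21, 42, 8, 37, 23, 14, 40, 9]
Tree (level-order array): [21, 8, 42, None, 14, 37, None, 9, None, 23, 40]
Rule: An internal node has at least one child.
Per-node child counts:
  node 21: 2 child(ren)
  node 8: 1 child(ren)
  node 14: 1 child(ren)
  node 9: 0 child(ren)
  node 42: 1 child(ren)
  node 37: 2 child(ren)
  node 23: 0 child(ren)
  node 40: 0 child(ren)
Matching nodes: [21, 8, 14, 42, 37]
Count of internal (non-leaf) nodes: 5


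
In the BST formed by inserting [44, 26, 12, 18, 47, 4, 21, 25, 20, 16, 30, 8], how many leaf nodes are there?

Tree built from: [44, 26, 12, 18, 47, 4, 21, 25, 20, 16, 30, 8]
Tree (level-order array): [44, 26, 47, 12, 30, None, None, 4, 18, None, None, None, 8, 16, 21, None, None, None, None, 20, 25]
Rule: A leaf has 0 children.
Per-node child counts:
  node 44: 2 child(ren)
  node 26: 2 child(ren)
  node 12: 2 child(ren)
  node 4: 1 child(ren)
  node 8: 0 child(ren)
  node 18: 2 child(ren)
  node 16: 0 child(ren)
  node 21: 2 child(ren)
  node 20: 0 child(ren)
  node 25: 0 child(ren)
  node 30: 0 child(ren)
  node 47: 0 child(ren)
Matching nodes: [8, 16, 20, 25, 30, 47]
Count of leaf nodes: 6


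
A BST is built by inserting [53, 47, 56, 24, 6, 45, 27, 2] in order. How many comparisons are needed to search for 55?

Search path for 55: 53 -> 56
Found: False
Comparisons: 2


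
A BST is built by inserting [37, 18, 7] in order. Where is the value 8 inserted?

Starting tree (level order): [37, 18, None, 7]
Insertion path: 37 -> 18 -> 7
Result: insert 8 as right child of 7
Final tree (level order): [37, 18, None, 7, None, None, 8]


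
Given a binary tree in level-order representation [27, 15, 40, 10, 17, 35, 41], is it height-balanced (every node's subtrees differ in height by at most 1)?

Tree (level-order array): [27, 15, 40, 10, 17, 35, 41]
Definition: a tree is height-balanced if, at every node, |h(left) - h(right)| <= 1 (empty subtree has height -1).
Bottom-up per-node check:
  node 10: h_left=-1, h_right=-1, diff=0 [OK], height=0
  node 17: h_left=-1, h_right=-1, diff=0 [OK], height=0
  node 15: h_left=0, h_right=0, diff=0 [OK], height=1
  node 35: h_left=-1, h_right=-1, diff=0 [OK], height=0
  node 41: h_left=-1, h_right=-1, diff=0 [OK], height=0
  node 40: h_left=0, h_right=0, diff=0 [OK], height=1
  node 27: h_left=1, h_right=1, diff=0 [OK], height=2
All nodes satisfy the balance condition.
Result: Balanced


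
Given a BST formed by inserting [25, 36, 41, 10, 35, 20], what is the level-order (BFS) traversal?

Tree insertion order: [25, 36, 41, 10, 35, 20]
Tree (level-order array): [25, 10, 36, None, 20, 35, 41]
BFS from the root, enqueuing left then right child of each popped node:
  queue [25] -> pop 25, enqueue [10, 36], visited so far: [25]
  queue [10, 36] -> pop 10, enqueue [20], visited so far: [25, 10]
  queue [36, 20] -> pop 36, enqueue [35, 41], visited so far: [25, 10, 36]
  queue [20, 35, 41] -> pop 20, enqueue [none], visited so far: [25, 10, 36, 20]
  queue [35, 41] -> pop 35, enqueue [none], visited so far: [25, 10, 36, 20, 35]
  queue [41] -> pop 41, enqueue [none], visited so far: [25, 10, 36, 20, 35, 41]
Result: [25, 10, 36, 20, 35, 41]


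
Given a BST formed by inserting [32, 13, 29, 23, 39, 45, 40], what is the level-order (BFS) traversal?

Tree insertion order: [32, 13, 29, 23, 39, 45, 40]
Tree (level-order array): [32, 13, 39, None, 29, None, 45, 23, None, 40]
BFS from the root, enqueuing left then right child of each popped node:
  queue [32] -> pop 32, enqueue [13, 39], visited so far: [32]
  queue [13, 39] -> pop 13, enqueue [29], visited so far: [32, 13]
  queue [39, 29] -> pop 39, enqueue [45], visited so far: [32, 13, 39]
  queue [29, 45] -> pop 29, enqueue [23], visited so far: [32, 13, 39, 29]
  queue [45, 23] -> pop 45, enqueue [40], visited so far: [32, 13, 39, 29, 45]
  queue [23, 40] -> pop 23, enqueue [none], visited so far: [32, 13, 39, 29, 45, 23]
  queue [40] -> pop 40, enqueue [none], visited so far: [32, 13, 39, 29, 45, 23, 40]
Result: [32, 13, 39, 29, 45, 23, 40]
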